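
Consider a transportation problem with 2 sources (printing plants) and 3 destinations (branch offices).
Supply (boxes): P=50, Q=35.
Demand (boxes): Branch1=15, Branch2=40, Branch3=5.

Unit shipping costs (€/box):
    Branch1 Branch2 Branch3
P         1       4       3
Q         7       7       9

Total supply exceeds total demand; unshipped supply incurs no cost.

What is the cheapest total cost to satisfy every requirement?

A cheapest plan:
  P->Branch1: 15 boxes
  P->Branch2: 30 boxes
  P->Branch3: 5 boxes
  Q->Branch2: 10 boxes
Total cost = €220.
(Supply check: P ships 50; Q ships 10.)

220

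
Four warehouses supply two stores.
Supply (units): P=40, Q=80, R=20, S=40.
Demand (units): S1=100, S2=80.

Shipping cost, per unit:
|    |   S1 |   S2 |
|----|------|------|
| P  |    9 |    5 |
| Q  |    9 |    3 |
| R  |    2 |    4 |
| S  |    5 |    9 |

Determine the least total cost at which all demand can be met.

840

Optimal allocation:
  P→S1: 40 × 9 = 360
  Q→S2: 80 × 3 = 240
  R→S1: 20 × 2 = 40
  S→S1: 40 × 5 = 200
Total = 360 + 240 + 40 + 200 = 840.
(Supply check: P ships 40; Q ships 80; R ships 20; S ships 40.)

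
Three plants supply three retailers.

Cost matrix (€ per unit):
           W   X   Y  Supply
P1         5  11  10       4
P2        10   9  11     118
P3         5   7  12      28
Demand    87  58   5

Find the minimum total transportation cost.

Optimal allocation:
  P1->W: 4 × €5 = €20
  P2->W: 55 × €10 = €550
  P2->X: 58 × €9 = €522
  P2->Y: 5 × €11 = €55
  P3->W: 28 × €5 = €140
Total = 20 + 550 + 522 + 55 + 140 = €1287.

1287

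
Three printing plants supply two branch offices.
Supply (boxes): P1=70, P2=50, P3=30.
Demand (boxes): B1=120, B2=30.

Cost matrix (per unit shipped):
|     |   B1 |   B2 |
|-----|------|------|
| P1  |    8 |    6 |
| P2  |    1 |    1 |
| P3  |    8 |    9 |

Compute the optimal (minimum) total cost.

An optimal shipping plan:
  P1→B1: 40 × 8 = 320
  P1→B2: 30 × 6 = 180
  P2→B1: 50 × 1 = 50
  P3→B1: 30 × 8 = 240
Total = 320 + 180 + 50 + 240 = 790.

790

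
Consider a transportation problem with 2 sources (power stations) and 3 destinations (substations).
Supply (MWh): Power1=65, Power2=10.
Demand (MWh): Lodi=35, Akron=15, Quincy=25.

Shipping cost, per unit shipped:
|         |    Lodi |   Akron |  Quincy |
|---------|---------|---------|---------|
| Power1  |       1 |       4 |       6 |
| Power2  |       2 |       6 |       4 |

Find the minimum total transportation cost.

225

Optimal allocation:
  Power1 to Lodi: 35 × 1 = 35
  Power1 to Akron: 15 × 4 = 60
  Power1 to Quincy: 15 × 6 = 90
  Power2 to Quincy: 10 × 4 = 40
Total = 35 + 60 + 90 + 40 = 225.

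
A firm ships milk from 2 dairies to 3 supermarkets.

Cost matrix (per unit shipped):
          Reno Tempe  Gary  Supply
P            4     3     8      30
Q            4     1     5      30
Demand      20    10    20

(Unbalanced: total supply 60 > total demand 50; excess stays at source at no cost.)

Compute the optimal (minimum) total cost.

190

An optimal shipping plan:
  P→Reno: 20 × 4 = 80
  Q→Tempe: 10 × 1 = 10
  Q→Gary: 20 × 5 = 100
Total = 80 + 10 + 100 = 190.
(Supply check: P ships 20; Q ships 30.)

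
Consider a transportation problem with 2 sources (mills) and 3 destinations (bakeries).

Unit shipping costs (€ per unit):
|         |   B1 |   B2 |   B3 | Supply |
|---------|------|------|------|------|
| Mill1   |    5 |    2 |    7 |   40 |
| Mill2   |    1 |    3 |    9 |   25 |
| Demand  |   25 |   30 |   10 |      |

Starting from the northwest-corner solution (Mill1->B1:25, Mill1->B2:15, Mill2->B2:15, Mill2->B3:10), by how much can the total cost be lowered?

135

Current plan cost = 25·5 + 15·2 + 15·3 + 10·9 = €290.
Optimal plan:
  Mill1->B2: 30 sacks
  Mill1->B3: 10 sacks
  Mill2->B1: 25 sacks
Optimal cost = €155.
Saving = 290 − 155 = €135.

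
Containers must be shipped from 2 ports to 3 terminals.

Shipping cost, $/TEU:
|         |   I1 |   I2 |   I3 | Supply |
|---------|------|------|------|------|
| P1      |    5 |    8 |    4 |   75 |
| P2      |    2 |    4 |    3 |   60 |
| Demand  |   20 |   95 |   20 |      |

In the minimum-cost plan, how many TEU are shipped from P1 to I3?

20

Optimal shipments:
  P1–I1: 20 × $5 = $100
  P1–I2: 35 × $8 = $280
  P1–I3: 20 × $4 = $80
  P2–I2: 60 × $4 = $240
Total cost = $700.
So P1→I3 carries 20 TEU.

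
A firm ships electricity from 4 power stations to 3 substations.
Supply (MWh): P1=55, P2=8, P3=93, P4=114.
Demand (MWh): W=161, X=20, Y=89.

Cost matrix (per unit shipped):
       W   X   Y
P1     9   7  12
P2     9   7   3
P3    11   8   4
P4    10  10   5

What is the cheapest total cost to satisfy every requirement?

2063

An optimal shipping plan:
  P1 to W: 39 × 9 = 351
  P1 to X: 16 × 7 = 112
  P2 to W: 8 × 9 = 72
  P3 to X: 4 × 8 = 32
  P3 to Y: 89 × 4 = 356
  P4 to W: 114 × 10 = 1140
Total = 351 + 112 + 72 + 32 + 356 + 1140 = 2063.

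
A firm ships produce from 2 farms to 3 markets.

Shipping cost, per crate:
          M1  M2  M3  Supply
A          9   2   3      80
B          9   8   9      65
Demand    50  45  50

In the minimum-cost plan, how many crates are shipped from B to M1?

Solving gives:
  A->M2: 45 × 2 = 90
  A->M3: 35 × 3 = 105
  B->M1: 50 × 9 = 450
  B->M3: 15 × 9 = 135
Total cost = 780.
So B→M1 carries 50 crates.

50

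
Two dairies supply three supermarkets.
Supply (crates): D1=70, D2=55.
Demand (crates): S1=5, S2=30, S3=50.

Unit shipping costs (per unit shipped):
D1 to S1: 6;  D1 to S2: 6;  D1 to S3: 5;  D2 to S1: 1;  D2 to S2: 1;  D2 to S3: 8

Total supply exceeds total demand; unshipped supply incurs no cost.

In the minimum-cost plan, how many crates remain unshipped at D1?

20

An optimal plan:
  D1–S3: 50 × 5 = 250
  D2–S1: 5 × 1 = 5
  D2–S2: 30 × 1 = 30
Total cost = 285.
D1 ships 50 of its 70, leaving 20.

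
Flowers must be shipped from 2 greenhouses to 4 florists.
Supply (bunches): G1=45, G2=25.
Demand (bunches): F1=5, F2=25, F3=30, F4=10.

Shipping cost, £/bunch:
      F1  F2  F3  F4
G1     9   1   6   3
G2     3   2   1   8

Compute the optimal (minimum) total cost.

One minimum-cost allocation:
  G1 to F2: 25 × £1 = £25
  G1 to F3: 10 × £6 = £60
  G1 to F4: 10 × £3 = £30
  G2 to F1: 5 × £3 = £15
  G2 to F3: 20 × £1 = £20
Total = 25 + 60 + 30 + 15 + 20 = £150.
(Supply check: G1 ships 45; G2 ships 25.)

150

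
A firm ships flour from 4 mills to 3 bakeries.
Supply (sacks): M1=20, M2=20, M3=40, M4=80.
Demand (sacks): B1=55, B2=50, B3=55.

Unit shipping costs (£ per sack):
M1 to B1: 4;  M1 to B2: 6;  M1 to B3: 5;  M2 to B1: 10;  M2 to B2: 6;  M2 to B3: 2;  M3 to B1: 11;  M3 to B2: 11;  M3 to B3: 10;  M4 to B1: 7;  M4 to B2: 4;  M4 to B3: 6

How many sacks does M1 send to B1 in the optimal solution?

20

Solving gives:
  M1→B1: 20 × £4 = £80
  M2→B3: 20 × £2 = £40
  M3→B1: 35 × £11 = £385
  M3→B3: 5 × £10 = £50
  M4→B2: 50 × £4 = £200
  M4→B3: 30 × £6 = £180
Total cost = £935.
So M1→B1 carries 20 sacks.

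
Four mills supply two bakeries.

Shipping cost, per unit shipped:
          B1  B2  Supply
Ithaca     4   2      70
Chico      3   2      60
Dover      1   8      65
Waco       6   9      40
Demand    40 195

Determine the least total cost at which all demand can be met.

A cheapest plan:
  Ithaca→B2: 70 × 2 = 140
  Chico→B2: 60 × 2 = 120
  Dover→B1: 40 × 1 = 40
  Dover→B2: 25 × 8 = 200
  Waco→B2: 40 × 9 = 360
Total = 140 + 120 + 40 + 200 + 360 = 860.
(Supply check: Ithaca ships 70; Chico ships 60; Dover ships 65; Waco ships 40.)

860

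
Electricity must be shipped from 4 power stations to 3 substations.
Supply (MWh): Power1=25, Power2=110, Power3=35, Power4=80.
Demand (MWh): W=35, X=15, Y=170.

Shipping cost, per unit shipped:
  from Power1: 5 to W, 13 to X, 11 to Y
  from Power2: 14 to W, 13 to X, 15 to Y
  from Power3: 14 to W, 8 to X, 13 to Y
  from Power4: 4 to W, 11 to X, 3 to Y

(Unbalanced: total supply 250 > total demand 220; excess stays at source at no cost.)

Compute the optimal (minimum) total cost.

One minimum-cost allocation:
  Power1 to W: 25 MWh
  Power2 to W: 10 MWh
  Power2 to Y: 70 MWh
  Power3 to X: 15 MWh
  Power3 to Y: 20 MWh
  Power4 to Y: 80 MWh
Total cost = 1935.
(Supply check: Power1 ships 25; Power2 ships 80; Power3 ships 35; Power4 ships 80.)

1935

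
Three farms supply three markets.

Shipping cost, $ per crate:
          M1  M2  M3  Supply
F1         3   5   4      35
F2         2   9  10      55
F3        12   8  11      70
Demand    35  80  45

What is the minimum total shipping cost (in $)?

A cheapest plan:
  F1→M3: 35 × $4 = $140
  F2→M1: 35 × $2 = $70
  F2→M2: 10 × $9 = $90
  F2→M3: 10 × $10 = $100
  F3→M2: 70 × $8 = $560
Total = 140 + 70 + 90 + 100 + 560 = $960.

960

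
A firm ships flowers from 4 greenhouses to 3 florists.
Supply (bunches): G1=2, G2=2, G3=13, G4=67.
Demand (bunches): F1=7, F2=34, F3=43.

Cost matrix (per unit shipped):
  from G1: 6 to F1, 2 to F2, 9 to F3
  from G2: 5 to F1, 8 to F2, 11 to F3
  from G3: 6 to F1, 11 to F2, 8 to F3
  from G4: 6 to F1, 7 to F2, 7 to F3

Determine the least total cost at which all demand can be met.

One minimum-cost allocation:
  G1–F2: 2 bunches
  G2–F1: 2 bunches
  G3–F1: 5 bunches
  G3–F3: 8 bunches
  G4–F2: 32 bunches
  G4–F3: 35 bunches
Total cost = 577.

577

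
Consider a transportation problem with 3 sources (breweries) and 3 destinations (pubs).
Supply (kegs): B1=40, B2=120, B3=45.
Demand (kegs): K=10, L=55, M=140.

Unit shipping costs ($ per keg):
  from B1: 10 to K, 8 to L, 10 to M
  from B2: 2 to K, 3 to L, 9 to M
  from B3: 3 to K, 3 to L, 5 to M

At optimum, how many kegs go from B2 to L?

Solving gives:
  B1 to M: 40 × $10 = $400
  B2 to K: 10 × $2 = $20
  B2 to L: 55 × $3 = $165
  B2 to M: 55 × $9 = $495
  B3 to M: 45 × $5 = $225
Total cost = $1305.
So B2→L carries 55 kegs.

55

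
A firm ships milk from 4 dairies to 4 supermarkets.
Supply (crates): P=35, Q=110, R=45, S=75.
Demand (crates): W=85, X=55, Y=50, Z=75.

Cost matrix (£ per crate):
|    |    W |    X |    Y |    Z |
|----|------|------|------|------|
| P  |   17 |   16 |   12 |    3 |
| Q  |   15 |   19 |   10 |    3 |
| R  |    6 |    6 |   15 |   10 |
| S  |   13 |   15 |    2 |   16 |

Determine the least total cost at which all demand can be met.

Optimal allocation:
  P to X: 10 × £16 = £160
  P to Z: 25 × £3 = £75
  Q to W: 60 × £15 = £900
  Q to Z: 50 × £3 = £150
  R to X: 45 × £6 = £270
  S to W: 25 × £13 = £325
  S to Y: 50 × £2 = £100
Total = 160 + 75 + 900 + 150 + 270 + 325 + 100 = £1980.

1980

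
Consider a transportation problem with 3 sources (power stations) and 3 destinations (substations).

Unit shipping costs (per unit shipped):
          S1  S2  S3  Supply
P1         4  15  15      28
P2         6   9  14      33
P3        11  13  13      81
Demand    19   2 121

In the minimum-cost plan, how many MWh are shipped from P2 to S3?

Solving gives:
  P1 to S1: 19 × 4 = 76
  P1 to S3: 9 × 15 = 135
  P2 to S2: 2 × 9 = 18
  P2 to S3: 31 × 14 = 434
  P3 to S3: 81 × 13 = 1053
Total cost = 1716.
So P2→S3 carries 31 MWh.

31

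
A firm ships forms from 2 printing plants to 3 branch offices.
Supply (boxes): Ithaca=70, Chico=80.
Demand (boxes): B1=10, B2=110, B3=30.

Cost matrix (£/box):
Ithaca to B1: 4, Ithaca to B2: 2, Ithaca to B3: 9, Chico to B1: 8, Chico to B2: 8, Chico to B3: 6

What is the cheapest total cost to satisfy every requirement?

720

One minimum-cost allocation:
  Ithaca–B2: 70 boxes
  Chico–B1: 10 boxes
  Chico–B2: 40 boxes
  Chico–B3: 30 boxes
Total cost = £720.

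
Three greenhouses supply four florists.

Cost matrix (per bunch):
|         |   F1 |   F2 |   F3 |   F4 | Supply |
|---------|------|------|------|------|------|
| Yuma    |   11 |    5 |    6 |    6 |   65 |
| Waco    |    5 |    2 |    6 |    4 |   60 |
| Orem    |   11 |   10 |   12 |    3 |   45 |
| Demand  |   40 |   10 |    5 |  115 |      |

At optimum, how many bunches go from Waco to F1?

Solving gives:
  Yuma→F3: 5 × 6 = 30
  Yuma→F4: 60 × 6 = 360
  Waco→F1: 40 × 5 = 200
  Waco→F2: 10 × 2 = 20
  Waco→F4: 10 × 4 = 40
  Orem→F4: 45 × 3 = 135
Total cost = 785.
So Waco→F1 carries 40 bunches.

40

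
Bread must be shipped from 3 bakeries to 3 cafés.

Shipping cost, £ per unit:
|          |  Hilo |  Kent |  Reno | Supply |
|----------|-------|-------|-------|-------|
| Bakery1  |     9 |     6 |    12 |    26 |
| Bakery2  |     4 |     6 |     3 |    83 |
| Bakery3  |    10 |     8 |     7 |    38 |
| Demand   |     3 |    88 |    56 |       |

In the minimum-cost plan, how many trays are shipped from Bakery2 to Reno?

56

The minimum-cost plan:
  Bakery1->Kent: 26 × £6 = £156
  Bakery2->Hilo: 3 × £4 = £12
  Bakery2->Kent: 24 × £6 = £144
  Bakery2->Reno: 56 × £3 = £168
  Bakery3->Kent: 38 × £8 = £304
Total cost = £784.
So Bakery2→Reno carries 56 trays.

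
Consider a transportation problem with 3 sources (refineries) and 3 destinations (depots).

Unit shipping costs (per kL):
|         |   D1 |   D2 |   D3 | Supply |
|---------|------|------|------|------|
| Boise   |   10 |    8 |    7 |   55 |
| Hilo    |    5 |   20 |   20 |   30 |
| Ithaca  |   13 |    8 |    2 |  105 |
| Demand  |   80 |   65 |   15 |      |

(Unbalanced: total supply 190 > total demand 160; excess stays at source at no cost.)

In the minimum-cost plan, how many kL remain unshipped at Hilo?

0

Minimum-cost shipments:
  Boise→D1: 50 kL
  Boise→D2: 5 kL
  Hilo→D1: 30 kL
  Ithaca→D2: 60 kL
  Ithaca→D3: 15 kL
Total cost = 1200.
Hilo ships 30 of its 30, leaving 0.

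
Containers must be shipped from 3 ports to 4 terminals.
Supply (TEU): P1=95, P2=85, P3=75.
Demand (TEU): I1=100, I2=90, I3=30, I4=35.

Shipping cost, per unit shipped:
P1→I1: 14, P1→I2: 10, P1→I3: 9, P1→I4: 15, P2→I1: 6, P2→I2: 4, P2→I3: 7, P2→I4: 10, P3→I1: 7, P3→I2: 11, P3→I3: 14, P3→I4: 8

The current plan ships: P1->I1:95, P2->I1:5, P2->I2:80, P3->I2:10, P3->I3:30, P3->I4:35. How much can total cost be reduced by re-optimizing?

Current plan cost = 95·14 + 5·6 + 80·4 + 10·11 + 30·14 + 35·8 = 2490.
Optimal plan:
  P1->I2: 65 × 10 = 650
  P1->I3: 30 × 9 = 270
  P2->I1: 60 × 6 = 360
  P2->I2: 25 × 4 = 100
  P3->I1: 40 × 7 = 280
  P3->I4: 35 × 8 = 280
Optimal cost = 1940.
Saving = 2490 − 1940 = 550.

550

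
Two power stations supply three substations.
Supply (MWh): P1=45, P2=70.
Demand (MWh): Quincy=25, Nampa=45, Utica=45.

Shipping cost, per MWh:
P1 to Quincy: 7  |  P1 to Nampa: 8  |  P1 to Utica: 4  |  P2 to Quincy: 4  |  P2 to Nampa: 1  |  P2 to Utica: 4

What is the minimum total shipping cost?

Optimal allocation:
  P1 to Utica: 45 MWh
  P2 to Quincy: 25 MWh
  P2 to Nampa: 45 MWh
Total cost = 325.

325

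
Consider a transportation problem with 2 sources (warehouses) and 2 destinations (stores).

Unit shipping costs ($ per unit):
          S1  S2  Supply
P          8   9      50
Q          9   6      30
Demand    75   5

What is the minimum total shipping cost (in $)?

655

One minimum-cost allocation:
  P–S1: 50 units
  Q–S1: 25 units
  Q–S2: 5 units
Total cost = $655.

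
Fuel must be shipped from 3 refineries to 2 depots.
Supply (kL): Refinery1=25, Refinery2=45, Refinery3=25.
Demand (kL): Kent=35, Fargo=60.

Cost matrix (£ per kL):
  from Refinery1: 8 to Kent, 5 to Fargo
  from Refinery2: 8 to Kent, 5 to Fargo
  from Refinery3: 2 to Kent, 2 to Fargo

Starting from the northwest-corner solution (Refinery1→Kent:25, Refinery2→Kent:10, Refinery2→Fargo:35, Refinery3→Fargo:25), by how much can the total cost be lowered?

Current plan cost = 25·8 + 10·8 + 35·5 + 25·2 = £505.
Optimal plan:
  Refinery1 to Fargo: 25 × £5 = £125
  Refinery2 to Kent: 10 × £8 = £80
  Refinery2 to Fargo: 35 × £5 = £175
  Refinery3 to Kent: 25 × £2 = £50
Optimal cost = £430.
Saving = 505 − 430 = £75.

75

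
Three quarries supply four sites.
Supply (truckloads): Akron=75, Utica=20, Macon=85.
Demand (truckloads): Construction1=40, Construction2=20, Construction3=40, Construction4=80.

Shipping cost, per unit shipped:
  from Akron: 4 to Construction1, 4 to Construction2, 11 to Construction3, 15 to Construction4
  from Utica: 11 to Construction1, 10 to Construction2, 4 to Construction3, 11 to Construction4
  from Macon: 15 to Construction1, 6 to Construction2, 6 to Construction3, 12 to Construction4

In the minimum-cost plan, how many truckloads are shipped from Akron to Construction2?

Optimal shipments:
  Akron->Construction1: 40 truckloads
  Akron->Construction2: 20 truckloads
  Akron->Construction4: 15 truckloads
  Utica->Construction3: 20 truckloads
  Macon->Construction3: 20 truckloads
  Macon->Construction4: 65 truckloads
Total cost = 1445.
So Akron→Construction2 carries 20 truckloads.

20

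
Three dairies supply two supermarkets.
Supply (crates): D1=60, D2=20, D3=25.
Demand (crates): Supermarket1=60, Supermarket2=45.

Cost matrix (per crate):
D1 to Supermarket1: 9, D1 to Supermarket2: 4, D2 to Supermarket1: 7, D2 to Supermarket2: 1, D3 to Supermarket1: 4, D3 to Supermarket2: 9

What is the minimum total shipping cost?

535

An optimal shipping plan:
  D1 to Supermarket1: 35 × 9 = 315
  D1 to Supermarket2: 25 × 4 = 100
  D2 to Supermarket2: 20 × 1 = 20
  D3 to Supermarket1: 25 × 4 = 100
Total = 315 + 100 + 20 + 100 = 535.
(Supply check: D1 ships 60; D2 ships 20; D3 ships 25.)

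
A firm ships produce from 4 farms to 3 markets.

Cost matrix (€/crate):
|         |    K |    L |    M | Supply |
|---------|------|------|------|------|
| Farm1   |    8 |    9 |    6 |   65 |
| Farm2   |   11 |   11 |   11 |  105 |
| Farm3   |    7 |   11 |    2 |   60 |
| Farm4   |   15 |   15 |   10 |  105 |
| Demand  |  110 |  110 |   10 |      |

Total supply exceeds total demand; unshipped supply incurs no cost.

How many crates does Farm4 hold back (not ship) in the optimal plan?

An optimal plan:
  Farm1→K: 60 crates
  Farm1→L: 5 crates
  Farm2→L: 105 crates
  Farm3→K: 50 crates
  Farm3→M: 10 crates
Total cost = €2050.
Farm4 ships 0 of its 105, leaving 105.

105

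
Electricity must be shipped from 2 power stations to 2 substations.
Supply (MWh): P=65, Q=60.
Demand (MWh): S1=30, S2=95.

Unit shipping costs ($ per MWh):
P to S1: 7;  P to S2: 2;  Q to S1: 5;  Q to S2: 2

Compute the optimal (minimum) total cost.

Optimal allocation:
  P–S2: 65 × $2 = $130
  Q–S1: 30 × $5 = $150
  Q–S2: 30 × $2 = $60
Total = 130 + 150 + 60 = $340.

340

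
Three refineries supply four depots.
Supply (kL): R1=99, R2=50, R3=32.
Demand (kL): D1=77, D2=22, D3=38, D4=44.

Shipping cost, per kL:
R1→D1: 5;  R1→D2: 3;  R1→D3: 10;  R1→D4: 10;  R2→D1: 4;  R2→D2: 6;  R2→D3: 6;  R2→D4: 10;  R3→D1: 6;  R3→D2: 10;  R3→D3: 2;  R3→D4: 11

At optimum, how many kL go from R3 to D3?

Optimal shipments:
  R1→D1: 33 × 5 = 165
  R1→D2: 22 × 3 = 66
  R1→D4: 44 × 10 = 440
  R2→D1: 44 × 4 = 176
  R2→D3: 6 × 6 = 36
  R3→D3: 32 × 2 = 64
Total cost = 947.
So R3→D3 carries 32 kL.

32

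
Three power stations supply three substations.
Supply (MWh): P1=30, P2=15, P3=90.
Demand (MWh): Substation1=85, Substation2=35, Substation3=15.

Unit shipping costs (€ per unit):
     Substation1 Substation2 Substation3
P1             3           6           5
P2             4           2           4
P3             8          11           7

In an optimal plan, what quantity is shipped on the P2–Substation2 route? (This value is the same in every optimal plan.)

15

Solving gives:
  P1 to Substation1: 10 MWh
  P1 to Substation2: 20 MWh
  P2 to Substation2: 15 MWh
  P3 to Substation1: 75 MWh
  P3 to Substation3: 15 MWh
Total cost = €885.
So P2→Substation2 carries 15 MWh.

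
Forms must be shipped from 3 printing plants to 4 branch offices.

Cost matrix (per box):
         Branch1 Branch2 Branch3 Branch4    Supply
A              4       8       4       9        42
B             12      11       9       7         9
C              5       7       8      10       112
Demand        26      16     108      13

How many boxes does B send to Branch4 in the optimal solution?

Solving gives:
  A→Branch3: 42 boxes
  B→Branch4: 9 boxes
  C→Branch1: 26 boxes
  C→Branch2: 16 boxes
  C→Branch3: 66 boxes
  C→Branch4: 4 boxes
Total cost = 1041.
So B→Branch4 carries 9 boxes.

9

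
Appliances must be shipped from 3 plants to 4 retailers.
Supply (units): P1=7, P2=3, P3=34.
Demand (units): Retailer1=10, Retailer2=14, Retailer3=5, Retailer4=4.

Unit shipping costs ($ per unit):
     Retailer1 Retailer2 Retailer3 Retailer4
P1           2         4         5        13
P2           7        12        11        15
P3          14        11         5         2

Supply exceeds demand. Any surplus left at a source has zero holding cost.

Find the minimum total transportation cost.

222

A cheapest plan:
  P1 to Retailer1: 7 × $2 = $14
  P2 to Retailer1: 3 × $7 = $21
  P3 to Retailer2: 14 × $11 = $154
  P3 to Retailer3: 5 × $5 = $25
  P3 to Retailer4: 4 × $2 = $8
Total = 14 + 21 + 154 + 25 + 8 = $222.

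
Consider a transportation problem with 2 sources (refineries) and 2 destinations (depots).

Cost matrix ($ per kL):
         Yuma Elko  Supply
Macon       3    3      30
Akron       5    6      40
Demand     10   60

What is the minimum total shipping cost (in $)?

A cheapest plan:
  Macon->Elko: 30 × $3 = $90
  Akron->Yuma: 10 × $5 = $50
  Akron->Elko: 30 × $6 = $180
Total = 90 + 50 + 180 = $320.

320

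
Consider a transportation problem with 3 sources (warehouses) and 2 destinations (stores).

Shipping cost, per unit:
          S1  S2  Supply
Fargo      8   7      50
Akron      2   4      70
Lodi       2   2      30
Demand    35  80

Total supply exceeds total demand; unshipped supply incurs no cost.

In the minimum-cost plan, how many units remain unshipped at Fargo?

35

An optimal plan:
  Fargo->S2: 15 × 7 = 105
  Akron->S1: 35 × 2 = 70
  Akron->S2: 35 × 4 = 140
  Lodi->S2: 30 × 2 = 60
Total cost = 375.
Fargo ships 15 of its 50, leaving 35.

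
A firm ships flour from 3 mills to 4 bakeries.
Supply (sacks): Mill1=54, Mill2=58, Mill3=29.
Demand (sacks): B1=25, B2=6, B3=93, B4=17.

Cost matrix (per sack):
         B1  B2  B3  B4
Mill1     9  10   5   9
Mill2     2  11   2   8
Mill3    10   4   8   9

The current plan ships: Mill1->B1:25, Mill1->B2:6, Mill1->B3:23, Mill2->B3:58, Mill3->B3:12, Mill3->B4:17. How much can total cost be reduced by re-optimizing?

154

Current plan cost = 25·9 + 6·10 + 23·5 + 58·2 + 12·8 + 17·9 = 765.
Optimal plan:
  Mill1->B3: 54 × 5 = 270
  Mill2->B1: 25 × 2 = 50
  Mill2->B3: 33 × 2 = 66
  Mill3->B2: 6 × 4 = 24
  Mill3->B3: 6 × 8 = 48
  Mill3->B4: 17 × 9 = 153
Optimal cost = 611.
Saving = 765 − 611 = 154.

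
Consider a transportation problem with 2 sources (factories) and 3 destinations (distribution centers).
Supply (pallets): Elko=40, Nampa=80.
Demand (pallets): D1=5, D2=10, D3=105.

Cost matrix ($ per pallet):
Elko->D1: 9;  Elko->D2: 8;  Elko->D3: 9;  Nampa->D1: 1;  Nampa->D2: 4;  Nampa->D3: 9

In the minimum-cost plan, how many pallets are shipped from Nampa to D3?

65

Solving gives:
  Elko->D3: 40 pallets
  Nampa->D1: 5 pallets
  Nampa->D2: 10 pallets
  Nampa->D3: 65 pallets
Total cost = $990.
So Nampa→D3 carries 65 pallets.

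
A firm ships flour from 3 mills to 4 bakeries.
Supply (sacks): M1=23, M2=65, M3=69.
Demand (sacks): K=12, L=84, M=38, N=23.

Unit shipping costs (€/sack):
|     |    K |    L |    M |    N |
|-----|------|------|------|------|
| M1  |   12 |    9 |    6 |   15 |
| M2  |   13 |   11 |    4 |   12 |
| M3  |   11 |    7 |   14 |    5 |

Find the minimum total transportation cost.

1117

One minimum-cost allocation:
  M1→L: 23 × €9 = €207
  M2→K: 12 × €13 = €156
  M2→L: 15 × €11 = €165
  M2→M: 38 × €4 = €152
  M3→L: 46 × €7 = €322
  M3→N: 23 × €5 = €115
Total = 207 + 156 + 165 + 152 + 322 + 115 = €1117.
(Supply check: M1 ships 23; M2 ships 65; M3 ships 69.)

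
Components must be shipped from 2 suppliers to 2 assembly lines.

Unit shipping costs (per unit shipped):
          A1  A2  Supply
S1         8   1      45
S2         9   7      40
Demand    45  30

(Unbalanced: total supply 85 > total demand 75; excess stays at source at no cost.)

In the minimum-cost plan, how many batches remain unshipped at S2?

10

An optimal plan:
  S1→A1: 15 × 8 = 120
  S1→A2: 30 × 1 = 30
  S2→A1: 30 × 9 = 270
Total cost = 420.
S2 ships 30 of its 40, leaving 10.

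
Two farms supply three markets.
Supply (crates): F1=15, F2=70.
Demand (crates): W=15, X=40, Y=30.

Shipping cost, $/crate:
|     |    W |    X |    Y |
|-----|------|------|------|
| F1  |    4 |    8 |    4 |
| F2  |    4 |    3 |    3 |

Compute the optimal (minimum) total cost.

270

Optimal allocation:
  F1->W: 15 crates
  F2->X: 40 crates
  F2->Y: 30 crates
Total cost = $270.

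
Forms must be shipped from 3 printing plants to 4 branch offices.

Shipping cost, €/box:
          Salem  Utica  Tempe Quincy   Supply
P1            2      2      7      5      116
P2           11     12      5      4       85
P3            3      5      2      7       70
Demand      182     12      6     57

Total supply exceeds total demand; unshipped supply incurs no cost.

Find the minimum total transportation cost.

788

One minimum-cost allocation:
  P1–Salem: 104 boxes
  P1–Utica: 12 boxes
  P2–Salem: 8 boxes
  P2–Tempe: 6 boxes
  P2–Quincy: 57 boxes
  P3–Salem: 70 boxes
Total cost = €788.
(Supply check: P1 ships 116; P2 ships 71; P3 ships 70.)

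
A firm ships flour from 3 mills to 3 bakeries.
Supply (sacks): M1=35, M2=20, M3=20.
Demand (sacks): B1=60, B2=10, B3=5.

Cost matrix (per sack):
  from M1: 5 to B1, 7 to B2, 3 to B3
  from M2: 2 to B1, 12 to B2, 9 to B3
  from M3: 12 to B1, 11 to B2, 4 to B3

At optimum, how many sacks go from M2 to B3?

The minimum-cost plan:
  M1→B1: 35 × 5 = 175
  M2→B1: 20 × 2 = 40
  M3→B1: 5 × 12 = 60
  M3→B2: 10 × 11 = 110
  M3→B3: 5 × 4 = 20
Total cost = 405.
The route M2→B3 is not used.

0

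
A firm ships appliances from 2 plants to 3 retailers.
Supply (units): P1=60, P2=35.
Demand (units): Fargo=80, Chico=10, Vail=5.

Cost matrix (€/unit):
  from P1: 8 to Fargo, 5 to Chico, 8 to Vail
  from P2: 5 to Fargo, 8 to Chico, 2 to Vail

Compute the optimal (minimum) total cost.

One minimum-cost allocation:
  P1→Fargo: 50 × €8 = €400
  P1→Chico: 10 × €5 = €50
  P2→Fargo: 30 × €5 = €150
  P2→Vail: 5 × €2 = €10
Total = 400 + 50 + 150 + 10 = €610.
(Supply check: P1 ships 60; P2 ships 35.)

610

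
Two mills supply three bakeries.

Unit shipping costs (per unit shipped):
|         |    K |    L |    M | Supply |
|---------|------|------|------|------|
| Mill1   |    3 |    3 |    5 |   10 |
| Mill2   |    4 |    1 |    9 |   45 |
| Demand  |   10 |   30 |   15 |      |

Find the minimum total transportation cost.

An optimal shipping plan:
  Mill1–M: 10 × 5 = 50
  Mill2–K: 10 × 4 = 40
  Mill2–L: 30 × 1 = 30
  Mill2–M: 5 × 9 = 45
Total = 50 + 40 + 30 + 45 = 165.

165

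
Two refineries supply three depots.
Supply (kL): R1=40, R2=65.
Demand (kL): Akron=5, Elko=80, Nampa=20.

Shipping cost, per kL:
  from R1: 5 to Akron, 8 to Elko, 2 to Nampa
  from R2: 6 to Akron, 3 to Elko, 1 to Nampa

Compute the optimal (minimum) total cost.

380

A cheapest plan:
  R1–Akron: 5 × 5 = 25
  R1–Elko: 15 × 8 = 120
  R1–Nampa: 20 × 2 = 40
  R2–Elko: 65 × 3 = 195
Total = 25 + 120 + 40 + 195 = 380.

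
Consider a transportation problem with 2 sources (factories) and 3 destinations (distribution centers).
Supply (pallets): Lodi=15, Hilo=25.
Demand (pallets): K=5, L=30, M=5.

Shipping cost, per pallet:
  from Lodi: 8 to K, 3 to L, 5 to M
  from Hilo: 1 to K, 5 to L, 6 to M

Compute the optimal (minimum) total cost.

Optimal allocation:
  Lodi->L: 15 × 3 = 45
  Hilo->K: 5 × 1 = 5
  Hilo->L: 15 × 5 = 75
  Hilo->M: 5 × 6 = 30
Total = 45 + 5 + 75 + 30 = 155.
(Supply check: Lodi ships 15; Hilo ships 25.)

155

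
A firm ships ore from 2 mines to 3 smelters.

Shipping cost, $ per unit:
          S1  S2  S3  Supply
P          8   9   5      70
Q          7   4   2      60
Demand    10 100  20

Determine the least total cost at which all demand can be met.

Optimal allocation:
  P→S1: 10 tons
  P→S2: 40 tons
  P→S3: 20 tons
  Q→S2: 60 tons
Total cost = $780.

780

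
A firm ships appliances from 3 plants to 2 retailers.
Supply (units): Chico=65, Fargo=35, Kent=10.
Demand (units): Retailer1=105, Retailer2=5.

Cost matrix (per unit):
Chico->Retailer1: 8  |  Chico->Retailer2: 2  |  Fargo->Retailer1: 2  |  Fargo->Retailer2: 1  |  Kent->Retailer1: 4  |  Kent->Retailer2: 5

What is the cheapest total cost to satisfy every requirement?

600

A cheapest plan:
  Chico–Retailer1: 60 × 8 = 480
  Chico–Retailer2: 5 × 2 = 10
  Fargo–Retailer1: 35 × 2 = 70
  Kent–Retailer1: 10 × 4 = 40
Total = 480 + 10 + 70 + 40 = 600.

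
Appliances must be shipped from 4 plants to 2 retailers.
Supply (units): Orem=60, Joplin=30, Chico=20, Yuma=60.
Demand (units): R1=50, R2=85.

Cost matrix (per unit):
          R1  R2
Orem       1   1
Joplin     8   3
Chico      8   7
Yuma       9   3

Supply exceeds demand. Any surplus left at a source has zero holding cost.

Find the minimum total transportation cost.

285

An optimal shipping plan:
  Orem->R1: 50 × 1 = 50
  Orem->R2: 10 × 1 = 10
  Joplin->R2: 30 × 3 = 90
  Yuma->R2: 45 × 3 = 135
Total = 50 + 10 + 90 + 135 = 285.
(Supply check: Orem ships 60; Joplin ships 30; Chico ships 0; Yuma ships 45.)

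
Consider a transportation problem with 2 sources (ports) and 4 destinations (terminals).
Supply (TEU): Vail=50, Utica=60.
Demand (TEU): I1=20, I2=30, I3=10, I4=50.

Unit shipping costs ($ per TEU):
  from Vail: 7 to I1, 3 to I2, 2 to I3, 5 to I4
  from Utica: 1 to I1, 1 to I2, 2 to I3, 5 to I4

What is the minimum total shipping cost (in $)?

A cheapest plan:
  Vail–I3: 10 TEU
  Vail–I4: 40 TEU
  Utica–I1: 20 TEU
  Utica–I2: 30 TEU
  Utica–I4: 10 TEU
Total cost = $320.
(Supply check: Vail ships 50; Utica ships 60.)

320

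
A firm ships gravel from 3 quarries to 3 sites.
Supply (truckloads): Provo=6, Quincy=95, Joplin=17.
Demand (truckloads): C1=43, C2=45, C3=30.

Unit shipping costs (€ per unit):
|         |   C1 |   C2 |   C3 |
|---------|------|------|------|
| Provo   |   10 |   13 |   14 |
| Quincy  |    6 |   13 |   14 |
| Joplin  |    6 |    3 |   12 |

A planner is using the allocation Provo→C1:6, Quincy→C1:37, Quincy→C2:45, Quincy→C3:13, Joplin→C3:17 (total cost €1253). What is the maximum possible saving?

160

Current plan cost = 6·10 + 37·6 + 45·13 + 13·14 + 17·12 = €1253.
Optimal plan:
  Provo->C3: 6 × €14 = €84
  Quincy->C1: 43 × €6 = €258
  Quincy->C2: 28 × €13 = €364
  Quincy->C3: 24 × €14 = €336
  Joplin->C2: 17 × €3 = €51
Optimal cost = €1093.
Saving = 1253 − 1093 = €160.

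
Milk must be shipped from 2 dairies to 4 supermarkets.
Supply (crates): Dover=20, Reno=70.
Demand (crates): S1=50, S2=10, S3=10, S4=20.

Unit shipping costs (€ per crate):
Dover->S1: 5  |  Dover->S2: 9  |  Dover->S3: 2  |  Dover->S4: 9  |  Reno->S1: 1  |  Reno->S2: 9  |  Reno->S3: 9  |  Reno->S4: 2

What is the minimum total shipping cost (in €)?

Optimal allocation:
  Dover->S2: 10 × €9 = €90
  Dover->S3: 10 × €2 = €20
  Reno->S1: 50 × €1 = €50
  Reno->S4: 20 × €2 = €40
Total = 90 + 20 + 50 + 40 = €200.
(Supply check: Dover ships 20; Reno ships 70.)

200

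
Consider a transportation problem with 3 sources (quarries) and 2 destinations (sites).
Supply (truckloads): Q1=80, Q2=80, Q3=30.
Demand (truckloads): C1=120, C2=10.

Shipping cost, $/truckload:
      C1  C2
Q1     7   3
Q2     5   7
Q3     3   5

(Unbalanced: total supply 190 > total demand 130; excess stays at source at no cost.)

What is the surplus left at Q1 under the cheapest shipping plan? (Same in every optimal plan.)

Minimum-cost shipments:
  Q1->C1: 10 × $7 = $70
  Q1->C2: 10 × $3 = $30
  Q2->C1: 80 × $5 = $400
  Q3->C1: 30 × $3 = $90
Total cost = $590.
Q1 ships 20 of its 80, leaving 60.

60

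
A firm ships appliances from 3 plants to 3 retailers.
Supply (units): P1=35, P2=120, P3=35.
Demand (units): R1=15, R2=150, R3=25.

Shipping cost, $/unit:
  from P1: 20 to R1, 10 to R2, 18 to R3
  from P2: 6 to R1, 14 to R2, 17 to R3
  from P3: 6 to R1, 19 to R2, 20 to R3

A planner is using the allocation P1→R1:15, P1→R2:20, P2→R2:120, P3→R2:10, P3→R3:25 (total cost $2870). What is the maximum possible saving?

Current plan cost = 15·20 + 20·10 + 120·14 + 10·19 + 25·20 = $2870.
Optimal plan:
  P1→R2: 35 × $10 = $350
  P2→R2: 115 × $14 = $1610
  P2→R3: 5 × $17 = $85
  P3→R1: 15 × $6 = $90
  P3→R3: 20 × $20 = $400
Optimal cost = $2535.
Saving = 2870 − 2535 = $335.

335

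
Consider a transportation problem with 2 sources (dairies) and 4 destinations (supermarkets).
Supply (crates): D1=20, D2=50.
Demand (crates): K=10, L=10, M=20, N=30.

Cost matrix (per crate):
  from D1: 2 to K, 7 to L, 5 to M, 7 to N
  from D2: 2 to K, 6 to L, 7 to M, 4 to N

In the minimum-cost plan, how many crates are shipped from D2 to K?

Optimal shipments:
  D1 to M: 20 × 5 = 100
  D2 to K: 10 × 2 = 20
  D2 to L: 10 × 6 = 60
  D2 to N: 30 × 4 = 120
Total cost = 300.
So D2→K carries 10 crates.

10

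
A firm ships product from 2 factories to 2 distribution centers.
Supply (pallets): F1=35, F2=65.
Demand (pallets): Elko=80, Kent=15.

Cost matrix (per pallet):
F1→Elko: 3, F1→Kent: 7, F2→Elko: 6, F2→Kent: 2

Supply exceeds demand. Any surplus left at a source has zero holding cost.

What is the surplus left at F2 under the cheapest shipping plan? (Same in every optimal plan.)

5

Minimum-cost shipments:
  F1 to Elko: 35 pallets
  F2 to Elko: 45 pallets
  F2 to Kent: 15 pallets
Total cost = 405.
F2 ships 60 of its 65, leaving 5.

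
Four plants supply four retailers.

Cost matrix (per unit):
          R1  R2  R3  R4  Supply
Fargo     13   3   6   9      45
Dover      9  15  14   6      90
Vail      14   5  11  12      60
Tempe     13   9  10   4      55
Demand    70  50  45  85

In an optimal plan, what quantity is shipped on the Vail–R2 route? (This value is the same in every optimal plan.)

Optimal shipments:
  Fargo→R3: 45 × 6 = 270
  Dover→R1: 60 × 9 = 540
  Dover→R4: 30 × 6 = 180
  Vail→R1: 10 × 14 = 140
  Vail→R2: 50 × 5 = 250
  Tempe→R4: 55 × 4 = 220
Total cost = 1600.
So Vail→R2 carries 50 units.

50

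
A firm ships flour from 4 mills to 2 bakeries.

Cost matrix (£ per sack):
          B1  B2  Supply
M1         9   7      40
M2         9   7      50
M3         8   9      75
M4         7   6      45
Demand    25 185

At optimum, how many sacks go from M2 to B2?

50

Solving gives:
  M1 to B2: 40 sacks
  M2 to B2: 50 sacks
  M3 to B1: 25 sacks
  M3 to B2: 50 sacks
  M4 to B2: 45 sacks
Total cost = £1550.
So M2→B2 carries 50 sacks.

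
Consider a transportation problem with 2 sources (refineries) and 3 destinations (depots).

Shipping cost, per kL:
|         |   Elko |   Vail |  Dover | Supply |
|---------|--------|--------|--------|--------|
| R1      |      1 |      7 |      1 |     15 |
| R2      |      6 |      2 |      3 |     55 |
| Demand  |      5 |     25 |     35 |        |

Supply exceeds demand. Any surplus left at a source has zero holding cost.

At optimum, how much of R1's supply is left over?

Minimum-cost shipments:
  R1–Elko: 5 kL
  R1–Dover: 10 kL
  R2–Vail: 25 kL
  R2–Dover: 25 kL
Total cost = 140.
R1 ships 15 of its 15, leaving 0.

0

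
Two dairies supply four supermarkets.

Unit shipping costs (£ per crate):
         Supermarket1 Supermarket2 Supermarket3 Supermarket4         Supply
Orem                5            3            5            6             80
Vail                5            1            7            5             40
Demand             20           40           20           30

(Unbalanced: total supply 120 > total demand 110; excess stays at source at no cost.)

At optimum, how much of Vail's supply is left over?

Minimum-cost shipments:
  Orem->Supermarket1: 20 × £5 = £100
  Orem->Supermarket3: 20 × £5 = £100
  Orem->Supermarket4: 30 × £6 = £180
  Vail->Supermarket2: 40 × £1 = £40
Total cost = £420.
Vail ships 40 of its 40, leaving 0.

0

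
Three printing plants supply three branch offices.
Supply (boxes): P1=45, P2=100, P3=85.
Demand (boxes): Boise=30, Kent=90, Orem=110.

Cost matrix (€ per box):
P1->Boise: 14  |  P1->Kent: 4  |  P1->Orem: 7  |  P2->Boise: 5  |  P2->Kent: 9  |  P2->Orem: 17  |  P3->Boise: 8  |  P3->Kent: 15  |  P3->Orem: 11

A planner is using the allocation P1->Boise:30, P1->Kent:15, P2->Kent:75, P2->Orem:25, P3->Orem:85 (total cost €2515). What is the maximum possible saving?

Current plan cost = 30·14 + 15·4 + 75·9 + 25·17 + 85·11 = €2515.
Optimal plan:
  P1 to Kent: 20 × €4 = €80
  P1 to Orem: 25 × €7 = €175
  P2 to Boise: 30 × €5 = €150
  P2 to Kent: 70 × €9 = €630
  P3 to Orem: 85 × €11 = €935
Optimal cost = €1970.
Saving = 2515 − 1970 = €545.

545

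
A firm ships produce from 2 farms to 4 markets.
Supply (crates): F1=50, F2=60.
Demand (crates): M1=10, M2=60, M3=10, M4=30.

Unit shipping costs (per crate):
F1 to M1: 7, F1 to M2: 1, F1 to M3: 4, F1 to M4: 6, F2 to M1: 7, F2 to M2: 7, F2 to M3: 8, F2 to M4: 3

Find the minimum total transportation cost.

360

One minimum-cost allocation:
  F1–M2: 50 × 1 = 50
  F2–M1: 10 × 7 = 70
  F2–M2: 10 × 7 = 70
  F2–M3: 10 × 8 = 80
  F2–M4: 30 × 3 = 90
Total = 50 + 70 + 70 + 80 + 90 = 360.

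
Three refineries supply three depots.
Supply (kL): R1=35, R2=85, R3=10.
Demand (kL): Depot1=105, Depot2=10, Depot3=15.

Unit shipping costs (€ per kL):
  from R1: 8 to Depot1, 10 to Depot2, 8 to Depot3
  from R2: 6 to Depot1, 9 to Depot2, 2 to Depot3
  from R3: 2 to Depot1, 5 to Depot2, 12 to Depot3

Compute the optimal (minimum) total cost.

A cheapest plan:
  R1->Depot1: 25 kL
  R1->Depot2: 10 kL
  R2->Depot1: 70 kL
  R2->Depot3: 15 kL
  R3->Depot1: 10 kL
Total cost = €770.
(Supply check: R1 ships 35; R2 ships 85; R3 ships 10.)

770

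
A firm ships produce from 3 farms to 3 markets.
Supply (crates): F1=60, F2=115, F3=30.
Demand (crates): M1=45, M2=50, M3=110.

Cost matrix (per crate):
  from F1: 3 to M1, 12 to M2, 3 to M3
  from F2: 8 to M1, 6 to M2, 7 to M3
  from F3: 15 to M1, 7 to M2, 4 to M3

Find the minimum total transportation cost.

One minimum-cost allocation:
  F1–M1: 45 × 3 = 135
  F1–M3: 15 × 3 = 45
  F2–M2: 50 × 6 = 300
  F2–M3: 65 × 7 = 455
  F3–M3: 30 × 4 = 120
Total = 135 + 45 + 300 + 455 + 120 = 1055.

1055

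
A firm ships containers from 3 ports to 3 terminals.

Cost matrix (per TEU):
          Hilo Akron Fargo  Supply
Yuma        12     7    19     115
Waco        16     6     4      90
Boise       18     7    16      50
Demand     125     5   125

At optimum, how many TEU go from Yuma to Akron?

Optimal shipments:
  Yuma to Hilo: 115 TEU
  Waco to Fargo: 90 TEU
  Boise to Hilo: 10 TEU
  Boise to Akron: 5 TEU
  Boise to Fargo: 35 TEU
Total cost = 2515.
The route Yuma→Akron is not used.

0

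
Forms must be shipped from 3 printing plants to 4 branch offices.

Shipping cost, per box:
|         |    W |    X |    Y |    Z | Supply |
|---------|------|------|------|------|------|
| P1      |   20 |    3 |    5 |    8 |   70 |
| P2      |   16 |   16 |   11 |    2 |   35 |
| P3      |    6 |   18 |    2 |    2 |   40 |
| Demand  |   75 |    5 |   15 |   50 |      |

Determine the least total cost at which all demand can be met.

1220

An optimal shipping plan:
  P1 to W: 35 × 20 = 700
  P1 to X: 5 × 3 = 15
  P1 to Y: 15 × 5 = 75
  P1 to Z: 15 × 8 = 120
  P2 to Z: 35 × 2 = 70
  P3 to W: 40 × 6 = 240
Total = 700 + 15 + 75 + 120 + 70 + 240 = 1220.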